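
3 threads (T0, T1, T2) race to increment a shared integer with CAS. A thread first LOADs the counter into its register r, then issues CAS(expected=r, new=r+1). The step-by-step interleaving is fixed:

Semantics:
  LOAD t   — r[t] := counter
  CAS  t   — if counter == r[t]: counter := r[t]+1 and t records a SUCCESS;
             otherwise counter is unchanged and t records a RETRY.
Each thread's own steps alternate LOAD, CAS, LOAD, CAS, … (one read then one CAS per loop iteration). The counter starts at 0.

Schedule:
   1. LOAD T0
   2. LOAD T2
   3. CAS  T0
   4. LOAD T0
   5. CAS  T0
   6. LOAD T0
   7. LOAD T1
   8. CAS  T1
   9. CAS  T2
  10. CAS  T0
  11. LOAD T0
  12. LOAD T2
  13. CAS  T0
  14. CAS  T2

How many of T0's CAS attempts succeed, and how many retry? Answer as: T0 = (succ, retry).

1. LOAD T0 → mem=0 r[T0]=0 [LOAD]
2. LOAD T2 → mem=0 r[T2]=0 [LOAD]
3. CAS T0 → mem=1 r[T0]=0 [OK]
4. LOAD T0 → mem=1 r[T0]=1 [LOAD]
5. CAS T0 → mem=2 r[T0]=1 [OK]
6. LOAD T0 → mem=2 r[T0]=2 [LOAD]
7. LOAD T1 → mem=2 r[T1]=2 [LOAD]
8. CAS T1 → mem=3 r[T1]=2 [OK]
9. CAS T2 → mem=3 r[T2]=0 [RETRY]
10. CAS T0 → mem=3 r[T0]=2 [RETRY]
11. LOAD T0 → mem=3 r[T0]=3 [LOAD]
12. LOAD T2 → mem=3 r[T2]=3 [LOAD]
13. CAS T0 → mem=4 r[T0]=3 [OK]
14. CAS T2 → mem=4 r[T2]=3 [RETRY]

T0 = (3, 1)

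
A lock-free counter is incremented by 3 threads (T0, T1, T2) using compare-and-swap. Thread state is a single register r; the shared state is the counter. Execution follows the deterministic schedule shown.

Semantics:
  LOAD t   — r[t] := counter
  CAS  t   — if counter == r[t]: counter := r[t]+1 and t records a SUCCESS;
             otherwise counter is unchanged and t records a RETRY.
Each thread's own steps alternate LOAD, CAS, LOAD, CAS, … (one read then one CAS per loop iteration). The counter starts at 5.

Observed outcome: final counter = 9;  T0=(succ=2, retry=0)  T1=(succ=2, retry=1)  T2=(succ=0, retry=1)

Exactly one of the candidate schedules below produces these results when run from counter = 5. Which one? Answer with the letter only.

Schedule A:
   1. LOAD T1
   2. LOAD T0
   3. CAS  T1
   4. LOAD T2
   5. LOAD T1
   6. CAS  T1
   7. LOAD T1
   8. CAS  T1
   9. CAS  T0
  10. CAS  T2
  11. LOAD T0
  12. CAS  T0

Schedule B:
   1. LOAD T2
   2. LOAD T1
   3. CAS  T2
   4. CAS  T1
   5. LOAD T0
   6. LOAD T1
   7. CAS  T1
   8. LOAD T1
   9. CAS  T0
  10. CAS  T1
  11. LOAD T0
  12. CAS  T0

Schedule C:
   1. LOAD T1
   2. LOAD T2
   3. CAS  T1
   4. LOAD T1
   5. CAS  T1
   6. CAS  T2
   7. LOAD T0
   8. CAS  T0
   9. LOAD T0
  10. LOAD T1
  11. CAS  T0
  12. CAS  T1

C

Simulating candidate C:
#1 T1 reads 5
#2 T2 reads 5
#3 T1 CAS(5→6) writes; counter now 6
#4 T1 reads 6
#5 T1 CAS(6→7) writes; counter now 7
#6 T2 CAS(5→6) fails; counter now 7
#7 T0 reads 7
#8 T0 CAS(7→8) writes; counter now 8
#9 T0 reads 8
#10 T1 reads 8
#11 T0 CAS(8→9) writes; counter now 9
#12 T1 CAS(8→9) fails; counter now 9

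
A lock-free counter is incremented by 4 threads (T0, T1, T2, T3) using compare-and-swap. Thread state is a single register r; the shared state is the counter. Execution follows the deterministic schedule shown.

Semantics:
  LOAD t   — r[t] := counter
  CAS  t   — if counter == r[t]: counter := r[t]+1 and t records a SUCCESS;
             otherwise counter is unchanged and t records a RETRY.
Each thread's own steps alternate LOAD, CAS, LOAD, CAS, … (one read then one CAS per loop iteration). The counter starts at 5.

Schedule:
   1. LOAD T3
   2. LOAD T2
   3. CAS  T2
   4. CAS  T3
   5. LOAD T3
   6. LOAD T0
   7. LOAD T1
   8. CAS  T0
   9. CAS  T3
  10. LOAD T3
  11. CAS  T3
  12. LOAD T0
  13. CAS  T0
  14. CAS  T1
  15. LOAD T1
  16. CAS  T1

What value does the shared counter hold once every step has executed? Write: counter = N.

#1 T3 reads 5
#2 T2 reads 5
#3 T2 CAS(5→6) writes; counter now 6
#4 T3 CAS(5→6) fails; counter now 6
#5 T3 reads 6
#6 T0 reads 6
#7 T1 reads 6
#8 T0 CAS(6→7) writes; counter now 7
#9 T3 CAS(6→7) fails; counter now 7
#10 T3 reads 7
#11 T3 CAS(7→8) writes; counter now 8
#12 T0 reads 8
#13 T0 CAS(8→9) writes; counter now 9
#14 T1 CAS(6→7) fails; counter now 9
#15 T1 reads 9
#16 T1 CAS(9→10) writes; counter now 10

counter = 10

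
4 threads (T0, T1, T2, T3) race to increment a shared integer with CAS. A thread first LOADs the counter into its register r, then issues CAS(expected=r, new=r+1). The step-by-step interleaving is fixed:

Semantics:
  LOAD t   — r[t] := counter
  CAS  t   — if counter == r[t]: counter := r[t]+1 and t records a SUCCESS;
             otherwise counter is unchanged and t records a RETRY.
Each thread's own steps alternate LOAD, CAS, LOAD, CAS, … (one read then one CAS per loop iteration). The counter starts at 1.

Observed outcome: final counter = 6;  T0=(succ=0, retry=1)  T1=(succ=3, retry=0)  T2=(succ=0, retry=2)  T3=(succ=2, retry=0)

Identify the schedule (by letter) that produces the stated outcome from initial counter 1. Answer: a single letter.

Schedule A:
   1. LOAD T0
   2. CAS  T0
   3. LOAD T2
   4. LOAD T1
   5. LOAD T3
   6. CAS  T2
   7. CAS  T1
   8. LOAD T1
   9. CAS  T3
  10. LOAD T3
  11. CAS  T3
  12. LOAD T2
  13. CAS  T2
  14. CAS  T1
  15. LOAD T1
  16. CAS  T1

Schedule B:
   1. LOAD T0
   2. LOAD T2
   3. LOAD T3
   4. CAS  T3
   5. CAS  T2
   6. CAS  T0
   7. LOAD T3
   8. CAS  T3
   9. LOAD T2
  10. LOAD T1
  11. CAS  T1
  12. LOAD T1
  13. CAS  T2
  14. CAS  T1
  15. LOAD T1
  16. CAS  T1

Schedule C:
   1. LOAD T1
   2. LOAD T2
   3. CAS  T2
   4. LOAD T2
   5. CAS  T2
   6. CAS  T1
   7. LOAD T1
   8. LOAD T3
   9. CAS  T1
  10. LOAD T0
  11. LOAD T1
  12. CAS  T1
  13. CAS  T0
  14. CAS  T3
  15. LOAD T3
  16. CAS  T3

B

Tracing schedule B:
#1 T0 reads 1
#2 T2 reads 1
#3 T3 reads 1
#4 T3 CAS(1→2) writes; counter now 2
#5 T2 CAS(1→2) fails; counter now 2
#6 T0 CAS(1→2) fails; counter now 2
#7 T3 reads 2
#8 T3 CAS(2→3) writes; counter now 3
#9 T2 reads 3
#10 T1 reads 3
#11 T1 CAS(3→4) writes; counter now 4
#12 T1 reads 4
#13 T2 CAS(3→4) fails; counter now 4
#14 T1 CAS(4→5) writes; counter now 5
#15 T1 reads 5
#16 T1 CAS(5→6) writes; counter now 6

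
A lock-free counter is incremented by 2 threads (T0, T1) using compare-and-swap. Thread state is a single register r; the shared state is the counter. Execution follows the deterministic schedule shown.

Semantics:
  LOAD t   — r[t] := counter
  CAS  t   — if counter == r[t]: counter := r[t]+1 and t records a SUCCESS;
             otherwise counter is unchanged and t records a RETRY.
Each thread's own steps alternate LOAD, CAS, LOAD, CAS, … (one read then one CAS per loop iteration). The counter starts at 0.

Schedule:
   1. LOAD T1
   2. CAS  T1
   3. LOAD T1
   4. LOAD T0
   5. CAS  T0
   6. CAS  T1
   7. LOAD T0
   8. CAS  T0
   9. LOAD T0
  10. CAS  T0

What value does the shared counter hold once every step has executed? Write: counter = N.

counter = 4

[1] T1.load  rd  (counter 0, T1.r 0)
[2] T1.cas  hit  (counter 1, T1.r 0)
[3] T1.load  rd  (counter 1, T1.r 1)
[4] T0.load  rd  (counter 1, T0.r 1)
[5] T0.cas  hit  (counter 2, T0.r 1)
[6] T1.cas  miss  (counter 2, T1.r 1)
[7] T0.load  rd  (counter 2, T0.r 2)
[8] T0.cas  hit  (counter 3, T0.r 2)
[9] T0.load  rd  (counter 3, T0.r 3)
[10] T0.cas  hit  (counter 4, T0.r 3)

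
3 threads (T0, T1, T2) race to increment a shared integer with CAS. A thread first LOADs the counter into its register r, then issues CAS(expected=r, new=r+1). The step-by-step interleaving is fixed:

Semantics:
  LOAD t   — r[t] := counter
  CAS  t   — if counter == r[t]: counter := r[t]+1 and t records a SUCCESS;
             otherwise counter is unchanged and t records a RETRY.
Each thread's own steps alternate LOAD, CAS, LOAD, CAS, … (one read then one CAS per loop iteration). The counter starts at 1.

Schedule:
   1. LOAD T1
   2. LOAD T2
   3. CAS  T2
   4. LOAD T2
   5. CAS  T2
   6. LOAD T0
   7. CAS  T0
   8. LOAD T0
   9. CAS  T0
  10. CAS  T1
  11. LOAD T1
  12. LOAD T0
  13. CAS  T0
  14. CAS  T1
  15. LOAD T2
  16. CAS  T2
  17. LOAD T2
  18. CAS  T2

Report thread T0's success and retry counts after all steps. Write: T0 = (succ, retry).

T1 LOAD — after: cnt=1, r=1 — load
T2 LOAD — after: cnt=1, r=1 — load
T2 CAS — after: cnt=2, r=1 — ok
T2 LOAD — after: cnt=2, r=2 — load
T2 CAS — after: cnt=3, r=2 — ok
T0 LOAD — after: cnt=3, r=3 — load
T0 CAS — after: cnt=4, r=3 — ok
T0 LOAD — after: cnt=4, r=4 — load
T0 CAS — after: cnt=5, r=4 — ok
T1 CAS — after: cnt=5, r=1 — retry
T1 LOAD — after: cnt=5, r=5 — load
T0 LOAD — after: cnt=5, r=5 — load
T0 CAS — after: cnt=6, r=5 — ok
T1 CAS — after: cnt=6, r=5 — retry
T2 LOAD — after: cnt=6, r=6 — load
T2 CAS — after: cnt=7, r=6 — ok
T2 LOAD — after: cnt=7, r=7 — load
T2 CAS — after: cnt=8, r=7 — ok

T0 = (3, 0)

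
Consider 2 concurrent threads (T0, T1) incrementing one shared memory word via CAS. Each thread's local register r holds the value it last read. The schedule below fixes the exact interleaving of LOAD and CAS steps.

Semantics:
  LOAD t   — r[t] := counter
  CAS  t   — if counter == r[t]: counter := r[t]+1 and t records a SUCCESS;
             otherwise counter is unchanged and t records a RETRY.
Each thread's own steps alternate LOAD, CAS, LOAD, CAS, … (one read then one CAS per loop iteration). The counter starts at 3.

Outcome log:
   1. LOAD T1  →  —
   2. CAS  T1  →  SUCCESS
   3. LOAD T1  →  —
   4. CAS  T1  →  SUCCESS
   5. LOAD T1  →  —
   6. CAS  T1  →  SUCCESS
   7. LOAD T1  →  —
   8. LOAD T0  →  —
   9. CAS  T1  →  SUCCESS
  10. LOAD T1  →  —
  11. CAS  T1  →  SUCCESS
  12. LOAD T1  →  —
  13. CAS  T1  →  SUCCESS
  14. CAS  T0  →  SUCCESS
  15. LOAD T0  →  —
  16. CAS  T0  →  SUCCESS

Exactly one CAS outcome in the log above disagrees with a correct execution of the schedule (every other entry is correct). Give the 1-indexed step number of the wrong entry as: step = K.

step = 14

Correct run:
step 1: T1 LOAD ⇒ load; ctr=3 reg=3
step 2: T1 CAS ⇒ ok; ctr=4 reg=3
step 3: T1 LOAD ⇒ load; ctr=4 reg=4
step 4: T1 CAS ⇒ ok; ctr=5 reg=4
step 5: T1 LOAD ⇒ load; ctr=5 reg=5
step 6: T1 CAS ⇒ ok; ctr=6 reg=5
step 7: T1 LOAD ⇒ load; ctr=6 reg=6
step 8: T0 LOAD ⇒ load; ctr=6 reg=6
step 9: T1 CAS ⇒ ok; ctr=7 reg=6
step 10: T1 LOAD ⇒ load; ctr=7 reg=7
step 11: T1 CAS ⇒ ok; ctr=8 reg=7
step 12: T1 LOAD ⇒ load; ctr=8 reg=8
step 13: T1 CAS ⇒ ok; ctr=9 reg=8
step 14: T0 CAS ⇒ retry; ctr=9 reg=6
step 15: T0 LOAD ⇒ load; ctr=9 reg=9
step 16: T0 CAS ⇒ ok; ctr=10 reg=9
Log disagrees first at step 14.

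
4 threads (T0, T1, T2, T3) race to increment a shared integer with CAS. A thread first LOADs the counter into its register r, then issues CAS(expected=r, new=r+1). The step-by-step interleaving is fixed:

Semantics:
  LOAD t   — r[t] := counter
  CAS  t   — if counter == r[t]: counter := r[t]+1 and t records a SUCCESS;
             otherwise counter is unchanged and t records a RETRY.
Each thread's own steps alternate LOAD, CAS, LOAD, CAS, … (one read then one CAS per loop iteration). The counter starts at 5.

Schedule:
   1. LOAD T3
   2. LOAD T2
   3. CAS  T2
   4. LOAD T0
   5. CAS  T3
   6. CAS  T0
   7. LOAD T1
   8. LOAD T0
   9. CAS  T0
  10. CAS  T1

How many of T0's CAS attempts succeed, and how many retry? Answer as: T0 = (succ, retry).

T0 = (2, 0)

T3 LOAD — after: cnt=5, r=5 — load
T2 LOAD — after: cnt=5, r=5 — load
T2 CAS — after: cnt=6, r=5 — ok
T0 LOAD — after: cnt=6, r=6 — load
T3 CAS — after: cnt=6, r=5 — retry
T0 CAS — after: cnt=7, r=6 — ok
T1 LOAD — after: cnt=7, r=7 — load
T0 LOAD — after: cnt=7, r=7 — load
T0 CAS — after: cnt=8, r=7 — ok
T1 CAS — after: cnt=8, r=7 — retry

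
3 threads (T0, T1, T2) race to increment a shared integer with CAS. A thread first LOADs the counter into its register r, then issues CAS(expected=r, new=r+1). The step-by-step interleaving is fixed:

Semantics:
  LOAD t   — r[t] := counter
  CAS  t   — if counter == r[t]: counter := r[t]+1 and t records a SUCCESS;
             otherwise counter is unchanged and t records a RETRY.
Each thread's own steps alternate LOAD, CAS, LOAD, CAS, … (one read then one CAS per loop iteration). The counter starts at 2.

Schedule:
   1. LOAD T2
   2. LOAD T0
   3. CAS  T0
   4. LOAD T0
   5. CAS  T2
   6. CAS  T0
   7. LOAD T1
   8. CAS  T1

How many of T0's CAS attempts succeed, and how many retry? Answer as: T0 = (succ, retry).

T0 = (2, 0)

#1 T2 reads 2
#2 T0 reads 2
#3 T0 CAS(2→3) writes; counter now 3
#4 T0 reads 3
#5 T2 CAS(2→3) fails; counter now 3
#6 T0 CAS(3→4) writes; counter now 4
#7 T1 reads 4
#8 T1 CAS(4→5) writes; counter now 5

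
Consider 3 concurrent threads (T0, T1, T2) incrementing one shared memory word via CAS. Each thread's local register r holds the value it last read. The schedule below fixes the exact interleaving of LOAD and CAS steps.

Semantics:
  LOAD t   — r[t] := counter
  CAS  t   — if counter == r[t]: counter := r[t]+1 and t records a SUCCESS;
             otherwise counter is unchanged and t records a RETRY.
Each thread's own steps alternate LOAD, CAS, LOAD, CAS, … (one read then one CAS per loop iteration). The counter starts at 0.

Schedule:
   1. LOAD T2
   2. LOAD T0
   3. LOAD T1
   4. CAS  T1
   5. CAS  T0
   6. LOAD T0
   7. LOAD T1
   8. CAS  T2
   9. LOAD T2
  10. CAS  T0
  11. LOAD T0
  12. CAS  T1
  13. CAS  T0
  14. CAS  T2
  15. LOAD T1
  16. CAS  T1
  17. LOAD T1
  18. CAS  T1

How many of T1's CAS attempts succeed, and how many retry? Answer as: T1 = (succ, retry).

#1 T2 reads 0
#2 T0 reads 0
#3 T1 reads 0
#4 T1 CAS(0→1) writes; counter now 1
#5 T0 CAS(0→1) fails; counter now 1
#6 T0 reads 1
#7 T1 reads 1
#8 T2 CAS(0→1) fails; counter now 1
#9 T2 reads 1
#10 T0 CAS(1→2) writes; counter now 2
#11 T0 reads 2
#12 T1 CAS(1→2) fails; counter now 2
#13 T0 CAS(2→3) writes; counter now 3
#14 T2 CAS(1→2) fails; counter now 3
#15 T1 reads 3
#16 T1 CAS(3→4) writes; counter now 4
#17 T1 reads 4
#18 T1 CAS(4→5) writes; counter now 5

T1 = (3, 1)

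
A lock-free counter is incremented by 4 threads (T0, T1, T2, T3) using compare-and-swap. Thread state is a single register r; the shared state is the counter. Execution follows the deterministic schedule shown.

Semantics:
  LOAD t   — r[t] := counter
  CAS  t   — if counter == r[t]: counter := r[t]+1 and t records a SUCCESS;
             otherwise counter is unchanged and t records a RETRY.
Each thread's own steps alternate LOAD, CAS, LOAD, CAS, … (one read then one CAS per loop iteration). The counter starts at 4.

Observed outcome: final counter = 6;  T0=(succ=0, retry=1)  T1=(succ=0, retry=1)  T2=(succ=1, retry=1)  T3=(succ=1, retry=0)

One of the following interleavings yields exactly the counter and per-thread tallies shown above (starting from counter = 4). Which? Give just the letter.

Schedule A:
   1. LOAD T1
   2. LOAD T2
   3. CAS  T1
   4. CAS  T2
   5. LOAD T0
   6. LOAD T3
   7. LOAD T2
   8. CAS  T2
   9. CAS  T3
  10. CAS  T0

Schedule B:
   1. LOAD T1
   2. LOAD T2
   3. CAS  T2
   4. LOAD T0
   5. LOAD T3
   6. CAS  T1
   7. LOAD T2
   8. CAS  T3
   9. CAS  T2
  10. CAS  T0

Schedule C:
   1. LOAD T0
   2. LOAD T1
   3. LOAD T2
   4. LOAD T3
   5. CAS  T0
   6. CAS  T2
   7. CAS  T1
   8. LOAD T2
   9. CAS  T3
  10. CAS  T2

Tracing schedule B:
[1] T1.load  rd  (counter 4, T1.r 4)
[2] T2.load  rd  (counter 4, T2.r 4)
[3] T2.cas  hit  (counter 5, T2.r 4)
[4] T0.load  rd  (counter 5, T0.r 5)
[5] T3.load  rd  (counter 5, T3.r 5)
[6] T1.cas  miss  (counter 5, T1.r 4)
[7] T2.load  rd  (counter 5, T2.r 5)
[8] T3.cas  hit  (counter 6, T3.r 5)
[9] T2.cas  miss  (counter 6, T2.r 5)
[10] T0.cas  miss  (counter 6, T0.r 5)

B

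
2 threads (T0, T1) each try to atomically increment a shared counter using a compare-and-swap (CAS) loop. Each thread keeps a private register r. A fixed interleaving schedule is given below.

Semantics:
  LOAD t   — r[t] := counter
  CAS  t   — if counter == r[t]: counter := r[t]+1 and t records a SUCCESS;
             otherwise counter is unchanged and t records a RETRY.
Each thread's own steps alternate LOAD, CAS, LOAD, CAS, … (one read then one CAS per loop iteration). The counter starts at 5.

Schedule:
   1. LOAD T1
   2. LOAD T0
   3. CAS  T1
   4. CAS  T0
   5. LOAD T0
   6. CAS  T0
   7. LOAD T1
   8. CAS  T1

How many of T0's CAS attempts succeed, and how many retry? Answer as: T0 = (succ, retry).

step 1: T1 LOAD ⇒ load; ctr=5 reg=5
step 2: T0 LOAD ⇒ load; ctr=5 reg=5
step 3: T1 CAS ⇒ ok; ctr=6 reg=5
step 4: T0 CAS ⇒ retry; ctr=6 reg=5
step 5: T0 LOAD ⇒ load; ctr=6 reg=6
step 6: T0 CAS ⇒ ok; ctr=7 reg=6
step 7: T1 LOAD ⇒ load; ctr=7 reg=7
step 8: T1 CAS ⇒ ok; ctr=8 reg=7

T0 = (1, 1)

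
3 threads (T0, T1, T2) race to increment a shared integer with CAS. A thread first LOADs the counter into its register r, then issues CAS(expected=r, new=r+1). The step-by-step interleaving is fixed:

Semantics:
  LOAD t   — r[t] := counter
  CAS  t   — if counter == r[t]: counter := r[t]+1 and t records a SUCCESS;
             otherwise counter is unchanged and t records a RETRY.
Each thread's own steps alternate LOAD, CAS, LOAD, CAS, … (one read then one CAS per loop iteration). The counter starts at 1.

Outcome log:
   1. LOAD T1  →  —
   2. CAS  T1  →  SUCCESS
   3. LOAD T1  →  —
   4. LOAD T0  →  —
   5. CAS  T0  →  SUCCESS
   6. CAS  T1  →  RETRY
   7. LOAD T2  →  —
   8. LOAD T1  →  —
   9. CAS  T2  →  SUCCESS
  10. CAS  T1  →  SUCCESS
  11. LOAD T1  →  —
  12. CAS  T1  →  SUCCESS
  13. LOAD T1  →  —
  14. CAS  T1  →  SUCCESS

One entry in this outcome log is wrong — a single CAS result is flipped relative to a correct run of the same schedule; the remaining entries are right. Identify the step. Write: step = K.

step = 10

Reference trace:
1. LOAD T1 → mem=1 r[T1]=1 [LOAD]
2. CAS T1 → mem=2 r[T1]=1 [OK]
3. LOAD T1 → mem=2 r[T1]=2 [LOAD]
4. LOAD T0 → mem=2 r[T0]=2 [LOAD]
5. CAS T0 → mem=3 r[T0]=2 [OK]
6. CAS T1 → mem=3 r[T1]=2 [RETRY]
7. LOAD T2 → mem=3 r[T2]=3 [LOAD]
8. LOAD T1 → mem=3 r[T1]=3 [LOAD]
9. CAS T2 → mem=4 r[T2]=3 [OK]
10. CAS T1 → mem=4 r[T1]=3 [RETRY]
11. LOAD T1 → mem=4 r[T1]=4 [LOAD]
12. CAS T1 → mem=5 r[T1]=4 [OK]
13. LOAD T1 → mem=5 r[T1]=5 [LOAD]
14. CAS T1 → mem=6 r[T1]=5 [OK]
Mismatch at 10.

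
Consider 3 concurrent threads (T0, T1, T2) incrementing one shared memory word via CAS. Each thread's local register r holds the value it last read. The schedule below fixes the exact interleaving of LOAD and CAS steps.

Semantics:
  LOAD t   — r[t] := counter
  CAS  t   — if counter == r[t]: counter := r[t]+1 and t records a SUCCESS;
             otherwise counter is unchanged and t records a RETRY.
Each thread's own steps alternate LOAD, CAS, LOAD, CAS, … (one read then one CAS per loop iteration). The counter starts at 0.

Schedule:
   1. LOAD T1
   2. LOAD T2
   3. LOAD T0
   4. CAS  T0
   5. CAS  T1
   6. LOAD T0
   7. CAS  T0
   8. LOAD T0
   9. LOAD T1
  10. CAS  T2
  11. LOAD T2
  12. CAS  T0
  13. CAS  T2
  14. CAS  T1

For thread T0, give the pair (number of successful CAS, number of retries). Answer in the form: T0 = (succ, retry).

T0 = (3, 0)

step 1: T1 LOAD ⇒ load; ctr=0 reg=0
step 2: T2 LOAD ⇒ load; ctr=0 reg=0
step 3: T0 LOAD ⇒ load; ctr=0 reg=0
step 4: T0 CAS ⇒ ok; ctr=1 reg=0
step 5: T1 CAS ⇒ retry; ctr=1 reg=0
step 6: T0 LOAD ⇒ load; ctr=1 reg=1
step 7: T0 CAS ⇒ ok; ctr=2 reg=1
step 8: T0 LOAD ⇒ load; ctr=2 reg=2
step 9: T1 LOAD ⇒ load; ctr=2 reg=2
step 10: T2 CAS ⇒ retry; ctr=2 reg=0
step 11: T2 LOAD ⇒ load; ctr=2 reg=2
step 12: T0 CAS ⇒ ok; ctr=3 reg=2
step 13: T2 CAS ⇒ retry; ctr=3 reg=2
step 14: T1 CAS ⇒ retry; ctr=3 reg=2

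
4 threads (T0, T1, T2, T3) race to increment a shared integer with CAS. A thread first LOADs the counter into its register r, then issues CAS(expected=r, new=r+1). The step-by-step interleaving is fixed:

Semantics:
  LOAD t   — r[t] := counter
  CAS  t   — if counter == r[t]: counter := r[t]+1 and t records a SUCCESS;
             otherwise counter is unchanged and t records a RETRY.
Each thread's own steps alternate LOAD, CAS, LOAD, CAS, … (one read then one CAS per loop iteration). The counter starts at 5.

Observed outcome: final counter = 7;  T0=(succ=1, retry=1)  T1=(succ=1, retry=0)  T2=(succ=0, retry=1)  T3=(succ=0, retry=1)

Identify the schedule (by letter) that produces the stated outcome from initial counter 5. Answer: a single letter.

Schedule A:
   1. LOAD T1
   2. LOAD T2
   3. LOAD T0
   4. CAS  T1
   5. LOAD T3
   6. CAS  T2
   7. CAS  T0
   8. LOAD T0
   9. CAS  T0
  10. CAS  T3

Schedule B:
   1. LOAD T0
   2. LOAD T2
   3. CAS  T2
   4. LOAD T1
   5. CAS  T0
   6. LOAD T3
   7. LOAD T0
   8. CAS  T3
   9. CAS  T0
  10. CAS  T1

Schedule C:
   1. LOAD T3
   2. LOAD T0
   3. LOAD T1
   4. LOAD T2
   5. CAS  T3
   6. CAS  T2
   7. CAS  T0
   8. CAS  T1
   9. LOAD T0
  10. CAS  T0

A

Run A:
#1 T1 reads 5
#2 T2 reads 5
#3 T0 reads 5
#4 T1 CAS(5→6) writes; counter now 6
#5 T3 reads 6
#6 T2 CAS(5→6) fails; counter now 6
#7 T0 CAS(5→6) fails; counter now 6
#8 T0 reads 6
#9 T0 CAS(6→7) writes; counter now 7
#10 T3 CAS(6→7) fails; counter now 7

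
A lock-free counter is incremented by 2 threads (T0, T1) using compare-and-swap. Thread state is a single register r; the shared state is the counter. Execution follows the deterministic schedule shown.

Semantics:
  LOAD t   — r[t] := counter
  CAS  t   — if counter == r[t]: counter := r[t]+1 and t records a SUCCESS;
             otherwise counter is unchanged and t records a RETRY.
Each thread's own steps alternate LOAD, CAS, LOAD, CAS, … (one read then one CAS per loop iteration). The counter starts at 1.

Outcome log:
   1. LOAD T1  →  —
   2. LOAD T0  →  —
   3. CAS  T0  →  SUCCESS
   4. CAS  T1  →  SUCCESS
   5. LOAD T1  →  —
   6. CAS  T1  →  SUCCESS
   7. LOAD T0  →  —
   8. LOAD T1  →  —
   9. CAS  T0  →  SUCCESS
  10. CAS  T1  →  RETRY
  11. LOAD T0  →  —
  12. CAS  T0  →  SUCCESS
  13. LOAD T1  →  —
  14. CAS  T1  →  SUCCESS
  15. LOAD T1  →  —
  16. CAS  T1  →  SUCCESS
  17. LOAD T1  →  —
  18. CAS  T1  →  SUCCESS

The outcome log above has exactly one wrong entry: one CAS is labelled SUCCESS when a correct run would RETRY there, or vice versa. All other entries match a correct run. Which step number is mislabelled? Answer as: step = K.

step = 4

Correct run:
step 1: T1 LOAD ⇒ load; ctr=1 reg=1
step 2: T0 LOAD ⇒ load; ctr=1 reg=1
step 3: T0 CAS ⇒ ok; ctr=2 reg=1
step 4: T1 CAS ⇒ retry; ctr=2 reg=1
step 5: T1 LOAD ⇒ load; ctr=2 reg=2
step 6: T1 CAS ⇒ ok; ctr=3 reg=2
step 7: T0 LOAD ⇒ load; ctr=3 reg=3
step 8: T1 LOAD ⇒ load; ctr=3 reg=3
step 9: T0 CAS ⇒ ok; ctr=4 reg=3
step 10: T1 CAS ⇒ retry; ctr=4 reg=3
step 11: T0 LOAD ⇒ load; ctr=4 reg=4
step 12: T0 CAS ⇒ ok; ctr=5 reg=4
step 13: T1 LOAD ⇒ load; ctr=5 reg=5
step 14: T1 CAS ⇒ ok; ctr=6 reg=5
step 15: T1 LOAD ⇒ load; ctr=6 reg=6
step 16: T1 CAS ⇒ ok; ctr=7 reg=6
step 17: T1 LOAD ⇒ load; ctr=7 reg=7
step 18: T1 CAS ⇒ ok; ctr=8 reg=7
Log disagrees first at step 4.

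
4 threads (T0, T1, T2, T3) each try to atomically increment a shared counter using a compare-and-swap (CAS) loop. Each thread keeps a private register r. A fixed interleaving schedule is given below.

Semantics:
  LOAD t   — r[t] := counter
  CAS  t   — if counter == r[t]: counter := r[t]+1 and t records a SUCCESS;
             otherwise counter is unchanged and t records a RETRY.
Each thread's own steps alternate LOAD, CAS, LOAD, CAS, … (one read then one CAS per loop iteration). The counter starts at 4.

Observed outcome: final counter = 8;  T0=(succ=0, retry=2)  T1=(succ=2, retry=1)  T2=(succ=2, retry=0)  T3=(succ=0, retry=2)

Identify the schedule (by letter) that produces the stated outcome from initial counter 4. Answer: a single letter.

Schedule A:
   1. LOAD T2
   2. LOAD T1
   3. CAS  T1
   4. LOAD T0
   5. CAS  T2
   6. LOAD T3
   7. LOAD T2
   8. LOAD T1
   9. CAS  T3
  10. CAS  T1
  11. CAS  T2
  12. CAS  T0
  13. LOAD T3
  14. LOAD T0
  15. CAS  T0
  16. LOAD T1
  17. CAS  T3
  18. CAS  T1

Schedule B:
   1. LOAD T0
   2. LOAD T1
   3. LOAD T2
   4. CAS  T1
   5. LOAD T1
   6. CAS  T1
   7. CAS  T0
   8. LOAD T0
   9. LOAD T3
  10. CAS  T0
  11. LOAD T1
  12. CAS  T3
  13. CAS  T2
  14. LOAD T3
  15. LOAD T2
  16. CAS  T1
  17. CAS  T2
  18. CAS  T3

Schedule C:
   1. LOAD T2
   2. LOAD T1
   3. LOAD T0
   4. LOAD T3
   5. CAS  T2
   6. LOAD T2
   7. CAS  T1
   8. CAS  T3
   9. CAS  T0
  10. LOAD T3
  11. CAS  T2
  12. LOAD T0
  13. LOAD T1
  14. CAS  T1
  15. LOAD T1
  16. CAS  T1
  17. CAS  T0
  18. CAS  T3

C

Tracing schedule C:
step 1: T2 LOAD ⇒ load; ctr=4 reg=4
step 2: T1 LOAD ⇒ load; ctr=4 reg=4
step 3: T0 LOAD ⇒ load; ctr=4 reg=4
step 4: T3 LOAD ⇒ load; ctr=4 reg=4
step 5: T2 CAS ⇒ ok; ctr=5 reg=4
step 6: T2 LOAD ⇒ load; ctr=5 reg=5
step 7: T1 CAS ⇒ retry; ctr=5 reg=4
step 8: T3 CAS ⇒ retry; ctr=5 reg=4
step 9: T0 CAS ⇒ retry; ctr=5 reg=4
step 10: T3 LOAD ⇒ load; ctr=5 reg=5
step 11: T2 CAS ⇒ ok; ctr=6 reg=5
step 12: T0 LOAD ⇒ load; ctr=6 reg=6
step 13: T1 LOAD ⇒ load; ctr=6 reg=6
step 14: T1 CAS ⇒ ok; ctr=7 reg=6
step 15: T1 LOAD ⇒ load; ctr=7 reg=7
step 16: T1 CAS ⇒ ok; ctr=8 reg=7
step 17: T0 CAS ⇒ retry; ctr=8 reg=6
step 18: T3 CAS ⇒ retry; ctr=8 reg=5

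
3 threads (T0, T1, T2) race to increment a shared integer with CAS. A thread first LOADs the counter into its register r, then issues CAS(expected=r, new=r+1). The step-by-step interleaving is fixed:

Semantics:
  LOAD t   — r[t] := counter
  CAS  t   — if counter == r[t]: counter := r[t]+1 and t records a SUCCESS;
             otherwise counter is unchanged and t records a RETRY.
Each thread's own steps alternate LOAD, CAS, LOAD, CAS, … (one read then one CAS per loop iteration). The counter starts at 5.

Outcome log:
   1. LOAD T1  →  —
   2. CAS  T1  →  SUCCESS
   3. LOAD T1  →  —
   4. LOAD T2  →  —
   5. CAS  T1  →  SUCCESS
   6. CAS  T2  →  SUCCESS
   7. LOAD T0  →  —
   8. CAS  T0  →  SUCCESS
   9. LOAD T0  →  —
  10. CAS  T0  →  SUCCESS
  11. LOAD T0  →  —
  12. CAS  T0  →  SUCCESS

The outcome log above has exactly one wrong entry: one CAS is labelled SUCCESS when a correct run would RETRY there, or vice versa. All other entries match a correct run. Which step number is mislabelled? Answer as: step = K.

step = 6

Reference trace:
#1 T1 reads 5
#2 T1 CAS(5→6) writes; counter now 6
#3 T1 reads 6
#4 T2 reads 6
#5 T1 CAS(6→7) writes; counter now 7
#6 T2 CAS(6→7) fails; counter now 7
#7 T0 reads 7
#8 T0 CAS(7→8) writes; counter now 8
#9 T0 reads 8
#10 T0 CAS(8→9) writes; counter now 9
#11 T0 reads 9
#12 T0 CAS(9→10) writes; counter now 10
Mismatch at 6.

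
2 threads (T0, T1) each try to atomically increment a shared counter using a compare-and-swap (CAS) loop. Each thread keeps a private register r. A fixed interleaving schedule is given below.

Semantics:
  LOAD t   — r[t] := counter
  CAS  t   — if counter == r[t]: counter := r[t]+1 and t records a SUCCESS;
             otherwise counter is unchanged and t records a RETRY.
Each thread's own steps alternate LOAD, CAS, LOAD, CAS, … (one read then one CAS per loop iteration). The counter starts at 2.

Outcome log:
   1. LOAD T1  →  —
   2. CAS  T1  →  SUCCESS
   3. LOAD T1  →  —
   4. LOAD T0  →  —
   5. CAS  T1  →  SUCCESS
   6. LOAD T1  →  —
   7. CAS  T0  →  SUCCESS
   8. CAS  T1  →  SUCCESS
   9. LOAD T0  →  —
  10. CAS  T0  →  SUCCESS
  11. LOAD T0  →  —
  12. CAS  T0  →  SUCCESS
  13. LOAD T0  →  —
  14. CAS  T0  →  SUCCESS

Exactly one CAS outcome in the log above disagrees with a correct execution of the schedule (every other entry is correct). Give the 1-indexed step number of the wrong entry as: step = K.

step = 7

Re-executing:
T1 LOAD — after: cnt=2, r=2 — load
T1 CAS — after: cnt=3, r=2 — ok
T1 LOAD — after: cnt=3, r=3 — load
T0 LOAD — after: cnt=3, r=3 — load
T1 CAS — after: cnt=4, r=3 — ok
T1 LOAD — after: cnt=4, r=4 — load
T0 CAS — after: cnt=4, r=3 — retry
T1 CAS — after: cnt=5, r=4 — ok
T0 LOAD — after: cnt=5, r=5 — load
T0 CAS — after: cnt=6, r=5 — ok
T0 LOAD — after: cnt=6, r=6 — load
T0 CAS — after: cnt=7, r=6 — ok
T0 LOAD — after: cnt=7, r=7 — load
T0 CAS — after: cnt=8, r=7 — ok
Mismatch at 7.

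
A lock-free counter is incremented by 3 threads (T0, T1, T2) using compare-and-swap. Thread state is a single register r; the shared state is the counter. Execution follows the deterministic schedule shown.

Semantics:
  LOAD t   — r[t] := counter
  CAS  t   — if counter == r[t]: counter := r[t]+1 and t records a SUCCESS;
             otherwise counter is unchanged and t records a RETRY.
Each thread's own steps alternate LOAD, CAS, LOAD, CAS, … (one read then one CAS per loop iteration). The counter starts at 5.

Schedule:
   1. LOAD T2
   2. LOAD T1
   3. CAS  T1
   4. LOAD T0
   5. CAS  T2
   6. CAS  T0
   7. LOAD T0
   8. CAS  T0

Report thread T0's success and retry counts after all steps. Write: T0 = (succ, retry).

T0 = (2, 0)

step 1: T2 LOAD ⇒ load; ctr=5 reg=5
step 2: T1 LOAD ⇒ load; ctr=5 reg=5
step 3: T1 CAS ⇒ ok; ctr=6 reg=5
step 4: T0 LOAD ⇒ load; ctr=6 reg=6
step 5: T2 CAS ⇒ retry; ctr=6 reg=5
step 6: T0 CAS ⇒ ok; ctr=7 reg=6
step 7: T0 LOAD ⇒ load; ctr=7 reg=7
step 8: T0 CAS ⇒ ok; ctr=8 reg=7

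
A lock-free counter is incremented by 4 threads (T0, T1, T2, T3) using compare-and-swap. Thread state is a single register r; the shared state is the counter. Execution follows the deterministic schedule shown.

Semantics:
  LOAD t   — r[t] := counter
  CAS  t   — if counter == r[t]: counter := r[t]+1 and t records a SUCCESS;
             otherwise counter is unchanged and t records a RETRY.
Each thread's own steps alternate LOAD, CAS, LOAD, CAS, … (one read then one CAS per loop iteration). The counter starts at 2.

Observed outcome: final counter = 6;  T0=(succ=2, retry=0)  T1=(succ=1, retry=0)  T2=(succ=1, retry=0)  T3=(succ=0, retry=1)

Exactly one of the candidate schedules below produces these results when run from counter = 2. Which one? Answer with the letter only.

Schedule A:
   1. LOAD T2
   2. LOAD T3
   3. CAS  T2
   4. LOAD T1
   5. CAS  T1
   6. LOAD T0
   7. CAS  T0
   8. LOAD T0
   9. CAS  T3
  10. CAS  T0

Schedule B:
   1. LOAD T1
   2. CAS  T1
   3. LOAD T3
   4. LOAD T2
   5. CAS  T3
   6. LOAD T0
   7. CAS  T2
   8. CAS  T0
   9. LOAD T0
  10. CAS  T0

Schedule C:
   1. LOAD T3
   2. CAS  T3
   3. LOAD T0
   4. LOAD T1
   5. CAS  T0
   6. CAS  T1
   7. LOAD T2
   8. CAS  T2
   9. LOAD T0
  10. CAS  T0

A

Simulating candidate A:
step 1: T2 LOAD ⇒ load; ctr=2 reg=2
step 2: T3 LOAD ⇒ load; ctr=2 reg=2
step 3: T2 CAS ⇒ ok; ctr=3 reg=2
step 4: T1 LOAD ⇒ load; ctr=3 reg=3
step 5: T1 CAS ⇒ ok; ctr=4 reg=3
step 6: T0 LOAD ⇒ load; ctr=4 reg=4
step 7: T0 CAS ⇒ ok; ctr=5 reg=4
step 8: T0 LOAD ⇒ load; ctr=5 reg=5
step 9: T3 CAS ⇒ retry; ctr=5 reg=2
step 10: T0 CAS ⇒ ok; ctr=6 reg=5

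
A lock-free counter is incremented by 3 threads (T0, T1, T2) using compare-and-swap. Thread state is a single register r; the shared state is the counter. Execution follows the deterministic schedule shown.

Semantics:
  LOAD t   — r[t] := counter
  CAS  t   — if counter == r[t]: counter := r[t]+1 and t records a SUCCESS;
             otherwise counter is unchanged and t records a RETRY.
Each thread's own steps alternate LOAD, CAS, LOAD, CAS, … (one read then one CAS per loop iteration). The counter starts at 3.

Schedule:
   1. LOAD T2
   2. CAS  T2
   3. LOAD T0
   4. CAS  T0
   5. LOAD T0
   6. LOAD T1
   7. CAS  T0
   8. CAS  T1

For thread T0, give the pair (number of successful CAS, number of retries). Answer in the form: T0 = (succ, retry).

[1] T2.load  rd  (counter 3, T2.r 3)
[2] T2.cas  hit  (counter 4, T2.r 3)
[3] T0.load  rd  (counter 4, T0.r 4)
[4] T0.cas  hit  (counter 5, T0.r 4)
[5] T0.load  rd  (counter 5, T0.r 5)
[6] T1.load  rd  (counter 5, T1.r 5)
[7] T0.cas  hit  (counter 6, T0.r 5)
[8] T1.cas  miss  (counter 6, T1.r 5)

T0 = (2, 0)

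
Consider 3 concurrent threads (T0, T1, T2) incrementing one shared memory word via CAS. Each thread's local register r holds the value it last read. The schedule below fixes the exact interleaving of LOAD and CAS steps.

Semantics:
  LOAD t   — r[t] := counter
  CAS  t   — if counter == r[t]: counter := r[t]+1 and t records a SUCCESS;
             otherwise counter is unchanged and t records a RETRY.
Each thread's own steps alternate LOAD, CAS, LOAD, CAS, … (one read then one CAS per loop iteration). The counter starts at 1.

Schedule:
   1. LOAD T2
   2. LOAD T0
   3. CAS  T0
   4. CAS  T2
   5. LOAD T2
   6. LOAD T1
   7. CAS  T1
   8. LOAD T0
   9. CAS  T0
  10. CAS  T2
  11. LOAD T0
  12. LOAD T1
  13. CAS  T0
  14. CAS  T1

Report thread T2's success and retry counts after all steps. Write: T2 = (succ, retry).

T2 LOAD — after: cnt=1, r=1 — load
T0 LOAD — after: cnt=1, r=1 — load
T0 CAS — after: cnt=2, r=1 — ok
T2 CAS — after: cnt=2, r=1 — retry
T2 LOAD — after: cnt=2, r=2 — load
T1 LOAD — after: cnt=2, r=2 — load
T1 CAS — after: cnt=3, r=2 — ok
T0 LOAD — after: cnt=3, r=3 — load
T0 CAS — after: cnt=4, r=3 — ok
T2 CAS — after: cnt=4, r=2 — retry
T0 LOAD — after: cnt=4, r=4 — load
T1 LOAD — after: cnt=4, r=4 — load
T0 CAS — after: cnt=5, r=4 — ok
T1 CAS — after: cnt=5, r=4 — retry

T2 = (0, 2)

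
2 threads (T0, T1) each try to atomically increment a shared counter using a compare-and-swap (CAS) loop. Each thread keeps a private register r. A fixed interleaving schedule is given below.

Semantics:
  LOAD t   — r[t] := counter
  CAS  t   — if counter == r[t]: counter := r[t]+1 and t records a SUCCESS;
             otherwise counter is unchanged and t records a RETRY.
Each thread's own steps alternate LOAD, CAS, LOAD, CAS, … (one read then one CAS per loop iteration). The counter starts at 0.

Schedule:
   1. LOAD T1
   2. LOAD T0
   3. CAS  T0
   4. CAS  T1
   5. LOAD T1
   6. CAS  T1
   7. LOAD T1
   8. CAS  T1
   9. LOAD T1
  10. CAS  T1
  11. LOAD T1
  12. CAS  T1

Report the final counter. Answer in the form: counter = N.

[1] T1.load  rd  (counter 0, T1.r 0)
[2] T0.load  rd  (counter 0, T0.r 0)
[3] T0.cas  hit  (counter 1, T0.r 0)
[4] T1.cas  miss  (counter 1, T1.r 0)
[5] T1.load  rd  (counter 1, T1.r 1)
[6] T1.cas  hit  (counter 2, T1.r 1)
[7] T1.load  rd  (counter 2, T1.r 2)
[8] T1.cas  hit  (counter 3, T1.r 2)
[9] T1.load  rd  (counter 3, T1.r 3)
[10] T1.cas  hit  (counter 4, T1.r 3)
[11] T1.load  rd  (counter 4, T1.r 4)
[12] T1.cas  hit  (counter 5, T1.r 4)

counter = 5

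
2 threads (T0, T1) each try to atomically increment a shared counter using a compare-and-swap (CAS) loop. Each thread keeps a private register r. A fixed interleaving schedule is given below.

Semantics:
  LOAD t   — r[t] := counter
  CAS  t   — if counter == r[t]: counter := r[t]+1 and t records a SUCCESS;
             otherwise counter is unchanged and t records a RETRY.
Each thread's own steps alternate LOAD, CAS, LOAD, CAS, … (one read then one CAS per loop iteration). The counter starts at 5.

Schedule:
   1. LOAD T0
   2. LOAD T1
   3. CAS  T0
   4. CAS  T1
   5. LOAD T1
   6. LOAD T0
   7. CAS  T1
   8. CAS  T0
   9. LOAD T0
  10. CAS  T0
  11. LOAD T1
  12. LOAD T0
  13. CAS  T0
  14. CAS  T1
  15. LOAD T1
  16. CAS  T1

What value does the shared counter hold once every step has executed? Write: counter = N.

1. LOAD T0 → mem=5 r[T0]=5 [LOAD]
2. LOAD T1 → mem=5 r[T1]=5 [LOAD]
3. CAS T0 → mem=6 r[T0]=5 [OK]
4. CAS T1 → mem=6 r[T1]=5 [RETRY]
5. LOAD T1 → mem=6 r[T1]=6 [LOAD]
6. LOAD T0 → mem=6 r[T0]=6 [LOAD]
7. CAS T1 → mem=7 r[T1]=6 [OK]
8. CAS T0 → mem=7 r[T0]=6 [RETRY]
9. LOAD T0 → mem=7 r[T0]=7 [LOAD]
10. CAS T0 → mem=8 r[T0]=7 [OK]
11. LOAD T1 → mem=8 r[T1]=8 [LOAD]
12. LOAD T0 → mem=8 r[T0]=8 [LOAD]
13. CAS T0 → mem=9 r[T0]=8 [OK]
14. CAS T1 → mem=9 r[T1]=8 [RETRY]
15. LOAD T1 → mem=9 r[T1]=9 [LOAD]
16. CAS T1 → mem=10 r[T1]=9 [OK]

counter = 10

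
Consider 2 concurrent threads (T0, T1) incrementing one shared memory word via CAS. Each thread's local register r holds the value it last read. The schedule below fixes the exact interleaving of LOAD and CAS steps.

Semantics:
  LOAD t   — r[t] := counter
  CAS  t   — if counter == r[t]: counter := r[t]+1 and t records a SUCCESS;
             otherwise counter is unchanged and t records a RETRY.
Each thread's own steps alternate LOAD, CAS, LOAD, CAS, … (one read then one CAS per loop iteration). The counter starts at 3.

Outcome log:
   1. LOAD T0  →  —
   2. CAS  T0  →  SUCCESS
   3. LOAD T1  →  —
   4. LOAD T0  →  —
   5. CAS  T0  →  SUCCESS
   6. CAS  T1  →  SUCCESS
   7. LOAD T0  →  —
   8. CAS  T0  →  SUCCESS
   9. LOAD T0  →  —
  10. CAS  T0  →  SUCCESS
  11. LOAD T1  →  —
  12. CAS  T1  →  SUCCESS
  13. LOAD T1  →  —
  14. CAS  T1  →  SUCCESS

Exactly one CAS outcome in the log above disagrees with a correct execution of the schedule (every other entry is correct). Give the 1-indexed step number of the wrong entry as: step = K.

Correct run:
T0 LOAD — after: cnt=3, r=3 — load
T0 CAS — after: cnt=4, r=3 — ok
T1 LOAD — after: cnt=4, r=4 — load
T0 LOAD — after: cnt=4, r=4 — load
T0 CAS — after: cnt=5, r=4 — ok
T1 CAS — after: cnt=5, r=4 — retry
T0 LOAD — after: cnt=5, r=5 — load
T0 CAS — after: cnt=6, r=5 — ok
T0 LOAD — after: cnt=6, r=6 — load
T0 CAS — after: cnt=7, r=6 — ok
T1 LOAD — after: cnt=7, r=7 — load
T1 CAS — after: cnt=8, r=7 — ok
T1 LOAD — after: cnt=8, r=8 — load
T1 CAS — after: cnt=9, r=8 — ok
Flip is step 6.

step = 6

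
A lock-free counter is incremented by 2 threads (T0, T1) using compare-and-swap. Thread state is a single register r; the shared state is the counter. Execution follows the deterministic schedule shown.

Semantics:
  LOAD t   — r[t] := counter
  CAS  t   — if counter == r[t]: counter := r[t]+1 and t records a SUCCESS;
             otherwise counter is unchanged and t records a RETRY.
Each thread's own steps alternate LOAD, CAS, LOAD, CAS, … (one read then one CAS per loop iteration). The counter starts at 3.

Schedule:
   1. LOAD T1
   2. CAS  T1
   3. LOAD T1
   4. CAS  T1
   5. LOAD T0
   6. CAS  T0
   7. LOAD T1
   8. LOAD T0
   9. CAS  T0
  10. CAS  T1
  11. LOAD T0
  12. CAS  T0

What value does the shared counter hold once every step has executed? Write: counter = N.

[1] T1.load  rd  (counter 3, T1.r 3)
[2] T1.cas  hit  (counter 4, T1.r 3)
[3] T1.load  rd  (counter 4, T1.r 4)
[4] T1.cas  hit  (counter 5, T1.r 4)
[5] T0.load  rd  (counter 5, T0.r 5)
[6] T0.cas  hit  (counter 6, T0.r 5)
[7] T1.load  rd  (counter 6, T1.r 6)
[8] T0.load  rd  (counter 6, T0.r 6)
[9] T0.cas  hit  (counter 7, T0.r 6)
[10] T1.cas  miss  (counter 7, T1.r 6)
[11] T0.load  rd  (counter 7, T0.r 7)
[12] T0.cas  hit  (counter 8, T0.r 7)

counter = 8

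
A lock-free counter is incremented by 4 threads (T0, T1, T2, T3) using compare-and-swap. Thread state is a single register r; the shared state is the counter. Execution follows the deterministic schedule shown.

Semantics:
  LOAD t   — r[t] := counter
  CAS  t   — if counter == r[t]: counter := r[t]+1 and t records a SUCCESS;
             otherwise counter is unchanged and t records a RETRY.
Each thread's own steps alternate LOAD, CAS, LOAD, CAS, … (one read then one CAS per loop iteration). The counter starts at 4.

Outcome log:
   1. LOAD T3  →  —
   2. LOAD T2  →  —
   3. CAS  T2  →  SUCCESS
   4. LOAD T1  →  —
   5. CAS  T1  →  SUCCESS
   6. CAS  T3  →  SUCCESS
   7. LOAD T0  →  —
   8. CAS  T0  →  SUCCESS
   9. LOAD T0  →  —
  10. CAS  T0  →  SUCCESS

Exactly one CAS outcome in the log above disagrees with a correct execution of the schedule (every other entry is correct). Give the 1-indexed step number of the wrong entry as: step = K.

step = 6

Reference trace:
step 1: T3 LOAD ⇒ load; ctr=4 reg=4
step 2: T2 LOAD ⇒ load; ctr=4 reg=4
step 3: T2 CAS ⇒ ok; ctr=5 reg=4
step 4: T1 LOAD ⇒ load; ctr=5 reg=5
step 5: T1 CAS ⇒ ok; ctr=6 reg=5
step 6: T3 CAS ⇒ retry; ctr=6 reg=4
step 7: T0 LOAD ⇒ load; ctr=6 reg=6
step 8: T0 CAS ⇒ ok; ctr=7 reg=6
step 9: T0 LOAD ⇒ load; ctr=7 reg=7
step 10: T0 CAS ⇒ ok; ctr=8 reg=7
Flip is step 6.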